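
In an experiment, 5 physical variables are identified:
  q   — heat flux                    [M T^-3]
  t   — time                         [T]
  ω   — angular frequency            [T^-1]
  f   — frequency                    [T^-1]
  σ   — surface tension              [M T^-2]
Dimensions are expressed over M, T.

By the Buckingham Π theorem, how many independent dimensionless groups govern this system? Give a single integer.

3

Dimensional matrix (M×T by q×t×ω×f×σ):
  M: [ 1  0  0  0  1]
  T: [-3  1 -1 -1 -2]
Row reduction gives pivot columns q,t; rank = 2
5 vars − rank 2 = 3 Π groups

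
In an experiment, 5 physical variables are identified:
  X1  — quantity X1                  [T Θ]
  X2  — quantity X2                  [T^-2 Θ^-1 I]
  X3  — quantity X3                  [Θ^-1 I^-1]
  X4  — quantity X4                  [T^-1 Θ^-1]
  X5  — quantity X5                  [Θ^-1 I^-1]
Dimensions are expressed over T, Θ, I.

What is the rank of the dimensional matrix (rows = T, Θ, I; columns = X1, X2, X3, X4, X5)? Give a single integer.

Dimensional matrix (T×Θ×I by X1×X2×X3×X4×X5):
  T: [ 1 -2  0 -1  0]
  Θ: [ 1 -1 -1 -1 -1]
  I: [ 0  1 -1  0 -1]
RREF → pivots at {X1,X2} ⇒ r = 2

2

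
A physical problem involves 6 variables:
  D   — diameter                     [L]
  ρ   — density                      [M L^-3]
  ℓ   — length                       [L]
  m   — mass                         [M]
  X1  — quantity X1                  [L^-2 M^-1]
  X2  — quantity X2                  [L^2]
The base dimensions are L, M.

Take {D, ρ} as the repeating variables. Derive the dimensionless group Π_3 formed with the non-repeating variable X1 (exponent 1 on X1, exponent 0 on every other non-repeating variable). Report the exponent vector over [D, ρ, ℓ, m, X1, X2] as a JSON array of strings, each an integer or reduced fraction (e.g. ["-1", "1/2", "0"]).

Write exponents as rows L,M / cols D,ρ,ℓ,m,X1,X2:
  L: [ 1 -3  1  0 -2  2]
  M: [ 0  1  0  1 -1  0]
Echelon form has 2 nonzero rows (pivots: D,ρ)
Repeat: D,ρ; free: ℓ,m,X1,X2
RREF:
  r0: [   1    0    1    3   -5    2]
  r1: [   0    1    0    1   -1    0]
Fix exponent of X1 at 1, ℓ at 0, m at 0, X2 at 0; solve each RREF row for its pivot's exponent:
  r0: exp(D) + (-5)·1 = 0 ⇒ exp(D) = 5
  r1: exp(ρ) + (-1)·1 = 0 ⇒ exp(ρ) = 1
Π_3 = D^5 · ρ · X1

["5", "1", "0", "0", "1", "0"]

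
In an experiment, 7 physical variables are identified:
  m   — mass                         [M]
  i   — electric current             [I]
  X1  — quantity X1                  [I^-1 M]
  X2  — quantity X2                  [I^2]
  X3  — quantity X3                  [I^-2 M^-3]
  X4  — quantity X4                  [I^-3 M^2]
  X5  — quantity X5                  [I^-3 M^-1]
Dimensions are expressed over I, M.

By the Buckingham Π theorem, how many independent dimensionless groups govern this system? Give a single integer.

5

Exponent matrix [I,M] × [m,i,X1,X2,X3,X4,X5]:
  I: [ 0  1 -1  2 -2 -3 -3]
  M: [ 1  0  1  0 -3  2 -1]
Row reduction gives pivot columns m,i; rank = 2
7 vars − rank 2 = 5 Π groups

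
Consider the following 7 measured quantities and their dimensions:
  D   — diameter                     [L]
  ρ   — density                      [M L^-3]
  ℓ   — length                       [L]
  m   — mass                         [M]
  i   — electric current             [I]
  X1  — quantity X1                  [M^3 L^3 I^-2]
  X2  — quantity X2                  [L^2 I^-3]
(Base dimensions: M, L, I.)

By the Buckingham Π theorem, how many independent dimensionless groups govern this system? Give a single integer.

Exponent matrix [M,L,I] × [D,ρ,ℓ,m,i,X1,X2]:
  M: [ 0  1  0  1  0  3  0]
  L: [ 1 -3  1  0  0  3  2]
  I: [ 0  0  0  0  1 -2 -3]
RREF → pivots at {D,ρ,i} ⇒ r = 3
7 vars − rank 3 = 4 Π groups

4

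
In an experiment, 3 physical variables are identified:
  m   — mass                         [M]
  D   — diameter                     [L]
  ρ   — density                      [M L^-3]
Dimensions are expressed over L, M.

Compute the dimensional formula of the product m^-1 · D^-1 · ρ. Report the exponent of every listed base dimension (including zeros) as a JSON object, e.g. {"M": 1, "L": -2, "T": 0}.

{"L": -4, "M": 0}

Exponent matrix [L,M] × [m,D,ρ]:
  L: [ 0  1 -3]
  M: [ 1  0  1]
  [L]: (-1)·0+(-1)·1+(1)·-3 = -4
  [M]: (-1)·1+(-1)·0+(1)·1 = 0
⇒ L^-4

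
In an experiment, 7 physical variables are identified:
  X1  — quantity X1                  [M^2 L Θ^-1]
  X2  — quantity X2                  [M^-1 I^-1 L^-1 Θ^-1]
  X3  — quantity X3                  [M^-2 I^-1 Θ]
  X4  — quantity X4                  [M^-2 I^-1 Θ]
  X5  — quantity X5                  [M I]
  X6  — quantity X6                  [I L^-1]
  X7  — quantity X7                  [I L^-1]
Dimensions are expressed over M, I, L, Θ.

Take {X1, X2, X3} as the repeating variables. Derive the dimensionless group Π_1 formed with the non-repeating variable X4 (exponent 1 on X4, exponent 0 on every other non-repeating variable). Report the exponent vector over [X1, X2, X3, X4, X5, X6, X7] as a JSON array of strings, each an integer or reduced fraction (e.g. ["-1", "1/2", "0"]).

["0", "0", "-1", "1", "0", "0", "0"]

Dimensional matrix (M×I×L×Θ by X1×X2×X3×X4×X5×X6×X7):
  M: [ 2 -1 -2 -2  1  0  0]
  I: [ 0 -1 -1 -1  1  1  1]
  L: [ 1 -1  0  0  0 -1 -1]
  Θ: [-1 -1  1  1  0  0  0]
Echelon form has 3 nonzero rows (pivots: X1,X2,X3)
Repeat: X1,X2,X3; free: X4,X5,X6,X7
RREF:
  r0: [   1    0    0    0 -1/3   -1   -1]
  r1: [   0    1    0    0 -1/3    0    0]
  r2: [   0    0    1    1 -2/3   -1   -1]
  r3: [   0    0    0    0    0    0    0]
Fix exponent of X4 at 1, X5 at 0, X6 at 0, X7 at 0; solve each RREF row for its pivot's exponent:
  r0: exp(X1) + (0)·1 = 0 ⇒ exp(X1) = 0
  r1: exp(X2) + (0)·1 = 0 ⇒ exp(X2) = 0
  r2: exp(X3) + (1)·1 = 0 ⇒ exp(X3) = -1
Π_1 = X3^-1 · X4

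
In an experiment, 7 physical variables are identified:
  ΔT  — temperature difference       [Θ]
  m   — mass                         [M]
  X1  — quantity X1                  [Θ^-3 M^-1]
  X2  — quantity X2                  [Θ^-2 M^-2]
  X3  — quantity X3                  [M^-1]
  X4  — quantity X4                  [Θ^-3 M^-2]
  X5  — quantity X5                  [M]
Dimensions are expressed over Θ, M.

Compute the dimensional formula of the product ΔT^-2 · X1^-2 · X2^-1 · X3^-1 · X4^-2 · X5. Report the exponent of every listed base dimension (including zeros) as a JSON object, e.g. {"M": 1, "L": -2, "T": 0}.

{"Θ": 12, "M": 10}

Dimensional matrix (Θ×M by ΔT×m×X1×X2×X3×X4×X5):
  Θ: [ 1  0 -3 -2  0 -3  0]
  M: [ 0  1 -1 -2 -1 -2  1]
  [Θ]: (-2)·1+(-2)·-3+(-1)·-2+(-1)·0+(-2)·-3+(1)·0 = 12
  [M]: (-2)·0+(-2)·-1+(-1)·-2+(-1)·-1+(-2)·-2+(1)·1 = 10
⇒ Θ^12 M^10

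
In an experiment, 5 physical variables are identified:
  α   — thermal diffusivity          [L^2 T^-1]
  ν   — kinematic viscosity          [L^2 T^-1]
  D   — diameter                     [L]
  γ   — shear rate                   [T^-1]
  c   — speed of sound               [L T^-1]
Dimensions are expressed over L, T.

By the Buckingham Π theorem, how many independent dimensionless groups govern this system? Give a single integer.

3

Dimensional matrix (L×T by α×ν×D×γ×c):
  L: [ 2  2  1  0  1]
  T: [-1 -1  0 -1 -1]
Row reduction gives pivot columns α,D; rank = 2
Π count = n − r = 5 − 2 = 3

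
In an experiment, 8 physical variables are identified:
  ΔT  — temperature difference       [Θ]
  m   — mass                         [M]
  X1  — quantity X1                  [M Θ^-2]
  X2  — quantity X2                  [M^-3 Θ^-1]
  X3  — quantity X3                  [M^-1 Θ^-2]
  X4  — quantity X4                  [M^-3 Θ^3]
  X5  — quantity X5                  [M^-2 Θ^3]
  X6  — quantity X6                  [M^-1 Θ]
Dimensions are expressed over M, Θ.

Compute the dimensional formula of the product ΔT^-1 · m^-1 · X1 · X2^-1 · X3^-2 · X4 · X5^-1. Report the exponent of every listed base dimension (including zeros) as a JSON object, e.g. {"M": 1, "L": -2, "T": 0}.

{"M": 4, "Θ": 2}

Write exponents as rows M,Θ / cols ΔT,m,X1,X2,X3,X4,X5,X6:
  M: [ 0  1  1 -3 -1 -3 -2 -1]
  Θ: [ 1  0 -2 -1 -2  3  3  1]
  [M]: (-1)·0+(-1)·1+(1)·1+(-1)·-3+(-2)·-1+(1)·-3+(-1)·-2 = 4
  [Θ]: (-1)·1+(-1)·0+(1)·-2+(-1)·-1+(-2)·-2+(1)·3+(-1)·3 = 2
⇒ M^4 Θ^2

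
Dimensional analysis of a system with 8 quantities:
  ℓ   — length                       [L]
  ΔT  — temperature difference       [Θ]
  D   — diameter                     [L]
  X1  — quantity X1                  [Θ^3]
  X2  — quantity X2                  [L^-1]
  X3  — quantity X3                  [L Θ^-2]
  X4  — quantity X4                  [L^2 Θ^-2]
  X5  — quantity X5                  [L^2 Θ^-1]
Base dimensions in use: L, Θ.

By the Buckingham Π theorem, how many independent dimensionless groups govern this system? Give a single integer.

6

Exponent matrix [L,Θ] × [ℓ,ΔT,D,X1,X2,X3,X4,X5]:
  L: [ 1  0  1  0 -1  1  2  2]
  Θ: [ 0  1  0  3  0 -2 -2 -1]
RREF → pivots at {ℓ,ΔT} ⇒ r = 2
8 vars − rank 2 = 6 Π groups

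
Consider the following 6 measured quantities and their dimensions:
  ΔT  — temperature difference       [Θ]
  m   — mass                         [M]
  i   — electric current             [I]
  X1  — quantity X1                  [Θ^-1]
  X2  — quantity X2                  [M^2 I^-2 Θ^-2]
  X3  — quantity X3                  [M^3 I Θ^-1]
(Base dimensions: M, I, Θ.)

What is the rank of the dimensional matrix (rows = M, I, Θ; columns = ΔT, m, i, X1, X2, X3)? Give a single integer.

3

Dimensional matrix (M×I×Θ by ΔT×m×i×X1×X2×X3):
  M: [ 0  1  0  0  2  3]
  I: [ 0  0  1  0 -2  1]
  Θ: [ 1  0  0 -1 -2 -1]
Row reduction gives pivot columns ΔT,m,i; rank = 3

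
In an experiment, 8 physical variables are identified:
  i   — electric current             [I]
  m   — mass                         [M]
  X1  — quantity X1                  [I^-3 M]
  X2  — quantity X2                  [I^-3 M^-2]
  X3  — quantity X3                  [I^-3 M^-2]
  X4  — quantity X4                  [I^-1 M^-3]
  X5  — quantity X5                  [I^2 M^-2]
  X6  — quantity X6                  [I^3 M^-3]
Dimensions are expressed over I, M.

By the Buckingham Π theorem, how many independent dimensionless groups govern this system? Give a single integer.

6

Write exponents as rows I,M / cols i,m,X1,X2,X3,X4,X5,X6:
  I: [ 1  0 -3 -3 -3 -1  2  3]
  M: [ 0  1  1 -2 -2 -3 -2 -3]
Row reduction gives pivot columns i,m; rank = 2
8 vars − rank 2 = 6 Π groups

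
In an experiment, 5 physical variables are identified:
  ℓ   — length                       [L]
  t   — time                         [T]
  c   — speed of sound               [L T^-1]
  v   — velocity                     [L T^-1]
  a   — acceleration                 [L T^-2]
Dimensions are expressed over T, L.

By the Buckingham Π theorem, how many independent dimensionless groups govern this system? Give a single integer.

3

Write exponents as rows T,L / cols ℓ,t,c,v,a:
  T: [ 0  1 -1 -1 -2]
  L: [ 1  0  1  1  1]
Echelon form has 2 nonzero rows (pivots: ℓ,t)
Π count = n − r = 5 − 2 = 3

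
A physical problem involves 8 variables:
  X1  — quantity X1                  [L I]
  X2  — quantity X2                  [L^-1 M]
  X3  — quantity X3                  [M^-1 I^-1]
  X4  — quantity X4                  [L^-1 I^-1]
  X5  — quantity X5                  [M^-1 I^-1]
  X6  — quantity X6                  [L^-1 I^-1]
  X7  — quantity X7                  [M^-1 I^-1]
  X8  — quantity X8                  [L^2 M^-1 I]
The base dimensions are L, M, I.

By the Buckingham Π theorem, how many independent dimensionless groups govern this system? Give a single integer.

Exponent matrix [L,M,I] × [X1,X2,X3,X4,X5,X6,X7,X8]:
  L: [ 1 -1  0 -1  0 -1  0  2]
  M: [ 0  1 -1  0 -1  0 -1 -1]
  I: [ 1  0 -1 -1 -1 -1 -1  1]
RREF → pivots at {X1,X2} ⇒ r = 2
n=8, r=2 ⇒ 6 dimensionless groups

6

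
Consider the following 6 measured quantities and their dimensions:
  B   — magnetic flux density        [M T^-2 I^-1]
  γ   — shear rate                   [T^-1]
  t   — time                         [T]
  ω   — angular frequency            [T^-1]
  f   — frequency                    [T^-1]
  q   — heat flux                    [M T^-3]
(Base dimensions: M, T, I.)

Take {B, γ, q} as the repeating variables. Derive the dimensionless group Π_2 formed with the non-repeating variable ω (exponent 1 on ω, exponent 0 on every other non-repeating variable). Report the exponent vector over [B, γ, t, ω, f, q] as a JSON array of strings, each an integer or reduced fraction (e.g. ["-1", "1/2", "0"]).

["0", "-1", "0", "1", "0", "0"]

Exponent matrix [M,T,I] × [B,γ,t,ω,f,q]:
  M: [ 1  0  0  0  0  1]
  T: [-2 -1  1 -1 -1 -3]
  I: [-1  0  0  0  0  0]
Echelon form has 3 nonzero rows (pivots: B,γ,q)
Pivot set = {B,γ,q}, free = {t,ω,f}
RREF:
  r0: [   1    0    0    0    0    0]
  r1: [   0    1   -1    1    1    0]
  r2: [   0    0    0    0    0    1]
Fix exponent of ω at 1, t at 0, f at 0; solve each RREF row for its pivot's exponent:
  r0: exp(B) + (0)·1 = 0 ⇒ exp(B) = 0
  r1: exp(γ) + (1)·1 = 0 ⇒ exp(γ) = -1
  r2: exp(q) + (0)·1 = 0 ⇒ exp(q) = 0
Π_2 = γ^-1 · ω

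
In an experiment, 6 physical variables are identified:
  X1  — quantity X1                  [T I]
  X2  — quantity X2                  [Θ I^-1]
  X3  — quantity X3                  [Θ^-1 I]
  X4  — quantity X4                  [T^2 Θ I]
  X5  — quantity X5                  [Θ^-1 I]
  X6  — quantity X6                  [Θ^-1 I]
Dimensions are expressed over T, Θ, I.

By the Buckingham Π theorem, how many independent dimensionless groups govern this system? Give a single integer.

4

Write exponents as rows T,Θ,I / cols X1,X2,X3,X4,X5,X6:
  T: [ 1  0  0  2  0  0]
  Θ: [ 0  1 -1  1 -1 -1]
  I: [ 1 -1  1  1  1  1]
RREF → pivots at {X1,X2} ⇒ r = 2
6 vars − rank 2 = 4 Π groups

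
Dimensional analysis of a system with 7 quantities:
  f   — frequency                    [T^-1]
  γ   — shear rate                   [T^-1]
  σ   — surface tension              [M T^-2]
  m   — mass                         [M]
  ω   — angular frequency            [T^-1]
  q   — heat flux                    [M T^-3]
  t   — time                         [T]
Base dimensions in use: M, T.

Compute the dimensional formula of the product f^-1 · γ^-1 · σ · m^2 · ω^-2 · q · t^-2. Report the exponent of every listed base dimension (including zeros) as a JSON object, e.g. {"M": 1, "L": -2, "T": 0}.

Dimensional matrix (M×T by f×γ×σ×m×ω×q×t):
  M: [ 0  0  1  1  0  1  0]
  T: [-1 -1 -2  0 -1 -3  1]
  [M]: (-1)·0+(-1)·0+(1)·1+(2)·1+(-2)·0+(1)·1+(-2)·0 = 4
  [T]: (-1)·-1+(-1)·-1+(1)·-2+(2)·0+(-2)·-1+(1)·-3+(-2)·1 = -3
⇒ M^4 T^-3

{"M": 4, "T": -3}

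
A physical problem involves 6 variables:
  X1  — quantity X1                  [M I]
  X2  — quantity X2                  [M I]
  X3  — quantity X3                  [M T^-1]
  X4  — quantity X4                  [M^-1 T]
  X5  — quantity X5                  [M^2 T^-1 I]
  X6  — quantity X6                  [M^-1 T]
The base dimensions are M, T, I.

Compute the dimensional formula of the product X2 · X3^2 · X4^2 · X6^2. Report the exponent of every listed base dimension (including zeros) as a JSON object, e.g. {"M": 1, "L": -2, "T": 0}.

{"M": -1, "T": 2, "I": 1}

Write exponents as rows M,T,I / cols X1,X2,X3,X4,X5,X6:
  M: [ 1  1  1 -1  2 -1]
  T: [ 0  0 -1  1 -1  1]
  I: [ 1  1  0  0  1  0]
  [M]: (1)·1+(2)·1+(2)·-1+(2)·-1 = -1
  [T]: (1)·0+(2)·-1+(2)·1+(2)·1 = 2
  [I]: (1)·1+(2)·0+(2)·0+(2)·0 = 1
⇒ M^-1 T^2 I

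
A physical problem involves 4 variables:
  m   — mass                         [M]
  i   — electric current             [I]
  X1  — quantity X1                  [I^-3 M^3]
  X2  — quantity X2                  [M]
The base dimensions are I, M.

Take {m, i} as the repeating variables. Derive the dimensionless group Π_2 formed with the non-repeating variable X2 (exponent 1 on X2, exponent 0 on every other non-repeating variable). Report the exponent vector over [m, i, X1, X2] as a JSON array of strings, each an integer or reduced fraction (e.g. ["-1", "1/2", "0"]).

Exponent matrix [I,M] × [m,i,X1,X2]:
  I: [ 0  1 -3  0]
  M: [ 1  0  3  1]
Row reduction gives pivot columns m,i; rank = 2
Repeat: m,i; free: X1,X2
RREF:
  r0: [   1    0    3    1]
  r1: [   0    1   -3    0]
Fix exponent of X2 at 1, X1 at 0; solve each RREF row for its pivot's exponent:
  r0: exp(m) + (1)·1 = 0 ⇒ exp(m) = -1
  r1: exp(i) + (0)·1 = 0 ⇒ exp(i) = 0
Π_2 = m^-1 · X2

["-1", "0", "0", "1"]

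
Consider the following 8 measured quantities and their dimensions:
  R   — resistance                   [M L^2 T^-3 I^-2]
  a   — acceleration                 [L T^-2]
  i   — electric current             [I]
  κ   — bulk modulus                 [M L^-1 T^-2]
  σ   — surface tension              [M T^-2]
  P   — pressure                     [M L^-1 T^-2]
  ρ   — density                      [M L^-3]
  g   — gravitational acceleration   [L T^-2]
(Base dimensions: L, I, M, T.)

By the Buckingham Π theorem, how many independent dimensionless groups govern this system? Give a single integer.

Exponent matrix [L,I,M,T] × [R,a,i,κ,σ,P,ρ,g]:
  L: [ 2  1  0 -1  0 -1 -3  1]
  I: [-2  0  1  0  0  0  0  0]
  M: [ 1  0  0  1  1  1  1  0]
  T: [-3 -2  0 -2 -2 -2  0 -2]
Echelon form has 4 nonzero rows (pivots: R,a,i,κ)
n=8, r=4 ⇒ 4 dimensionless groups

4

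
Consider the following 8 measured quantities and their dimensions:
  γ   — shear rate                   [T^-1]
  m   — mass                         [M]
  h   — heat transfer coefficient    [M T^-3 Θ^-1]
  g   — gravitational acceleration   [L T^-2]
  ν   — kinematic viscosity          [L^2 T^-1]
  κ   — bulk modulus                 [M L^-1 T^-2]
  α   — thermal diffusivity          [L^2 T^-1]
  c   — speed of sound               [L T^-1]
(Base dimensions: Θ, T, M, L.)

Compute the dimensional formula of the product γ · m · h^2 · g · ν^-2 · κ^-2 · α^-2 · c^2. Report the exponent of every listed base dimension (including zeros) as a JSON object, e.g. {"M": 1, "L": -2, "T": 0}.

{"Θ": -2, "T": -3, "M": 1, "L": -3}

Write exponents as rows Θ,T,M,L / cols γ,m,h,g,ν,κ,α,c:
  Θ: [ 0  0 -1  0  0  0  0  0]
  T: [-1  0 -3 -2 -1 -2 -1 -1]
  M: [ 0  1  1  0  0  1  0  0]
  L: [ 0  0  0  1  2 -1  2  1]
  [Θ]: (1)·0+(1)·0+(2)·-1+(1)·0+(-2)·0+(-2)·0+(-2)·0+(2)·0 = -2
  [T]: (1)·-1+(1)·0+(2)·-3+(1)·-2+(-2)·-1+(-2)·-2+(-2)·-1+(2)·-1 = -3
  [M]: (1)·0+(1)·1+(2)·1+(1)·0+(-2)·0+(-2)·1+(-2)·0+(2)·0 = 1
  [L]: (1)·0+(1)·0+(2)·0+(1)·1+(-2)·2+(-2)·-1+(-2)·2+(2)·1 = -3
⇒ Θ^-2 T^-3 M L^-3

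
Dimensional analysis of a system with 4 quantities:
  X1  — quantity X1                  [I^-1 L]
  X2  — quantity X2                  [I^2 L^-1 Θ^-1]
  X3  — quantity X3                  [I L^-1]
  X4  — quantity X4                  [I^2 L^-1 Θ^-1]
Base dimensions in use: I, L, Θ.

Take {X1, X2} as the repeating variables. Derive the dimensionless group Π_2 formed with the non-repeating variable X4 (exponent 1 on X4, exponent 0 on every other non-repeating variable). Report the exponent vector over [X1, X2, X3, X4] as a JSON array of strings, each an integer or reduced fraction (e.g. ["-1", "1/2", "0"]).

Exponent matrix [I,L,Θ] × [X1,X2,X3,X4]:
  I: [-1  2  1  2]
  L: [ 1 -1 -1 -1]
  Θ: [ 0 -1  0 -1]
Row reduction gives pivot columns X1,X2; rank = 2
Repeat: X1,X2; free: X3,X4
RREF:
  r0: [   1    0   -1    0]
  r1: [   0    1    0    1]
  r2: [   0    0    0    0]
Fix exponent of X4 at 1, X3 at 0; solve each RREF row for its pivot's exponent:
  r0: exp(X1) + (0)·1 = 0 ⇒ exp(X1) = 0
  r1: exp(X2) + (1)·1 = 0 ⇒ exp(X2) = -1
Π_2 = X2^-1 · X4

["0", "-1", "0", "1"]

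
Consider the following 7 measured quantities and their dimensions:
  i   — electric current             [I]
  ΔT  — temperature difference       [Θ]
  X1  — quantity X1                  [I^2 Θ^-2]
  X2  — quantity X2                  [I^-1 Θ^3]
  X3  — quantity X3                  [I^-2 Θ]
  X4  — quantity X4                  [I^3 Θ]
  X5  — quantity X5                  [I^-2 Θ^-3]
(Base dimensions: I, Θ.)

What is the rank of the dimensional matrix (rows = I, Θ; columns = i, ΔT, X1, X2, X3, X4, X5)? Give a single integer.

2

Write exponents as rows I,Θ / cols i,ΔT,X1,X2,X3,X4,X5:
  I: [ 1  0  2 -1 -2  3 -2]
  Θ: [ 0  1 -2  3  1  1 -3]
RREF → pivots at {i,ΔT} ⇒ r = 2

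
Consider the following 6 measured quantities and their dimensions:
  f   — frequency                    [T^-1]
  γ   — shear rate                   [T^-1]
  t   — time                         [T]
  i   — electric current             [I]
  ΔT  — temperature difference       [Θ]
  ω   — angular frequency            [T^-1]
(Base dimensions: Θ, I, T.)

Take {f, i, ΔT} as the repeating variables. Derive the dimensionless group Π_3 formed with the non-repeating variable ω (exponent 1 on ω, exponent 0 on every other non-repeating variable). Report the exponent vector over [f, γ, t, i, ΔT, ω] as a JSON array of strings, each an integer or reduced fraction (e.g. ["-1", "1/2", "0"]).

Write exponents as rows Θ,I,T / cols f,γ,t,i,ΔT,ω:
  Θ: [ 0  0  0  0  1  0]
  I: [ 0  0  0  1  0  0]
  T: [-1 -1  1  0  0 -1]
RREF → pivots at {f,i,ΔT} ⇒ r = 3
Repeat: f,i,ΔT; free: γ,t,ω
RREF:
  r0: [   1    1   -1    0    0    1]
  r1: [   0    0    0    1    0    0]
  r2: [   0    0    0    0    1    0]
Fix exponent of ω at 1, γ at 0, t at 0; solve each RREF row for its pivot's exponent:
  r0: exp(f) + (1)·1 = 0 ⇒ exp(f) = -1
  r1: exp(i) + (0)·1 = 0 ⇒ exp(i) = 0
  r2: exp(ΔT) + (0)·1 = 0 ⇒ exp(ΔT) = 0
Π_3 = f^-1 · ω

["-1", "0", "0", "0", "0", "1"]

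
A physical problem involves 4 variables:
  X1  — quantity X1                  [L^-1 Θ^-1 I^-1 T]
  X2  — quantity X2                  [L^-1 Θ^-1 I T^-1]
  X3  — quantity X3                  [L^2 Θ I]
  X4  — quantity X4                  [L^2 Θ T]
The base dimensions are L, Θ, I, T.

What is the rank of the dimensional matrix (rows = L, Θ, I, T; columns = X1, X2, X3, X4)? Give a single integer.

3

Write exponents as rows L,Θ,I,T / cols X1,X2,X3,X4:
  L: [-1 -1  2  2]
  Θ: [-1 -1  1  1]
  I: [-1  1  1  0]
  T: [ 1 -1  0  1]
Row reduction gives pivot columns X1,X2,X3; rank = 3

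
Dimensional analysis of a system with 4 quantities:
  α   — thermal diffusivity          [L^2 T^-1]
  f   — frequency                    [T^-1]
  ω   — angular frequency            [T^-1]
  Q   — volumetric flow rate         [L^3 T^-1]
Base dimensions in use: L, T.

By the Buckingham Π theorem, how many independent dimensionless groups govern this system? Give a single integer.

2

Exponent matrix [L,T] × [α,f,ω,Q]:
  L: [ 2  0  0  3]
  T: [-1 -1 -1 -1]
Row reduction gives pivot columns α,f; rank = 2
4 vars − rank 2 = 2 Π groups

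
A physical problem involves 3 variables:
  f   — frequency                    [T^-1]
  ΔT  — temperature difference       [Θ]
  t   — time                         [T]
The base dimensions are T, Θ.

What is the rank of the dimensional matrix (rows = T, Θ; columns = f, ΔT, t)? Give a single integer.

Write exponents as rows T,Θ / cols f,ΔT,t:
  T: [-1  0  1]
  Θ: [ 0  1  0]
Echelon form has 2 nonzero rows (pivots: f,ΔT)

2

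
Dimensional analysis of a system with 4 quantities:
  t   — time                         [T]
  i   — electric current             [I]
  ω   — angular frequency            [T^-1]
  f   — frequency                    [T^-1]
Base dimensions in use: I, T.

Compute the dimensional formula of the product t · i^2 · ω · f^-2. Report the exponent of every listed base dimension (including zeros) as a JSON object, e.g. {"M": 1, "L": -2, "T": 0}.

{"I": 2, "T": 2}

Exponent matrix [I,T] × [t,i,ω,f]:
  I: [ 0  1  0  0]
  T: [ 1  0 -1 -1]
  [I]: (1)·0+(2)·1+(1)·0+(-2)·0 = 2
  [T]: (1)·1+(2)·0+(1)·-1+(-2)·-1 = 2
⇒ I^2 T^2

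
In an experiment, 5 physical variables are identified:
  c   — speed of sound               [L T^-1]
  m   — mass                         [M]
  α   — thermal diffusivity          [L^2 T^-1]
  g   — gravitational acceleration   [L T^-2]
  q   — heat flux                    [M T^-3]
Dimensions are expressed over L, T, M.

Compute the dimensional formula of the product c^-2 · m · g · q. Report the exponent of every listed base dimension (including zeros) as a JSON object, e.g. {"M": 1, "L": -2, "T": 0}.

{"L": -1, "T": -3, "M": 2}

Write exponents as rows L,T,M / cols c,m,α,g,q:
  L: [ 1  0  2  1  0]
  T: [-1  0 -1 -2 -3]
  M: [ 0  1  0  0  1]
  [L]: (-2)·1+(1)·0+(1)·1+(1)·0 = -1
  [T]: (-2)·-1+(1)·0+(1)·-2+(1)·-3 = -3
  [M]: (-2)·0+(1)·1+(1)·0+(1)·1 = 2
⇒ L^-1 T^-3 M^2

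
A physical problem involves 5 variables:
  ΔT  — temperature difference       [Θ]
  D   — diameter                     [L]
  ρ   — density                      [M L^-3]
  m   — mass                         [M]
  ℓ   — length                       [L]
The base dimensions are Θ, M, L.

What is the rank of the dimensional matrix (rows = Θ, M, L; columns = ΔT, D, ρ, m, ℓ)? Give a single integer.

Write exponents as rows Θ,M,L / cols ΔT,D,ρ,m,ℓ:
  Θ: [ 1  0  0  0  0]
  M: [ 0  0  1  1  0]
  L: [ 0  1 -3  0  1]
RREF → pivots at {ΔT,D,ρ} ⇒ r = 3

3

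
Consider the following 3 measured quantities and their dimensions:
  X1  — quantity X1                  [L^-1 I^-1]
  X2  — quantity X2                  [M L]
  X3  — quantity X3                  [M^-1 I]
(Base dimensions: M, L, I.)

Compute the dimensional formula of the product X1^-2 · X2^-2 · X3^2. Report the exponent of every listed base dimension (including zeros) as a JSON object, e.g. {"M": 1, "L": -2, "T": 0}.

{"M": -4, "L": 0, "I": 4}

Write exponents as rows M,L,I / cols X1,X2,X3:
  M: [ 0  1 -1]
  L: [-1  1  0]
  I: [-1  0  1]
  [M]: (-2)·0+(-2)·1+(2)·-1 = -4
  [L]: (-2)·-1+(-2)·1+(2)·0 = 0
  [I]: (-2)·-1+(-2)·0+(2)·1 = 4
⇒ M^-4 I^4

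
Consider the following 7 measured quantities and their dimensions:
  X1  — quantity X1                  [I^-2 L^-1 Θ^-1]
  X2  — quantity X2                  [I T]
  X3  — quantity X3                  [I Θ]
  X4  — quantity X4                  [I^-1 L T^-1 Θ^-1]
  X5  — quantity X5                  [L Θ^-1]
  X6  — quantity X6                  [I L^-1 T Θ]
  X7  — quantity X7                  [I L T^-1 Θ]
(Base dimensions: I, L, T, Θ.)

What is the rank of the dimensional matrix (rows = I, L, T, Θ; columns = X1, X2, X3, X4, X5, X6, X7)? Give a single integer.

Dimensional matrix (I×L×T×Θ by X1×X2×X3×X4×X5×X6×X7):
  I: [-2  1  1 -1  0  1  1]
  L: [-1  0  0  1  1 -1  1]
  T: [ 0  1  0 -1  0  1 -1]
  Θ: [-1  0  1 -1 -1  1  1]
Row reduction gives pivot columns X1,X2,X3; rank = 3

3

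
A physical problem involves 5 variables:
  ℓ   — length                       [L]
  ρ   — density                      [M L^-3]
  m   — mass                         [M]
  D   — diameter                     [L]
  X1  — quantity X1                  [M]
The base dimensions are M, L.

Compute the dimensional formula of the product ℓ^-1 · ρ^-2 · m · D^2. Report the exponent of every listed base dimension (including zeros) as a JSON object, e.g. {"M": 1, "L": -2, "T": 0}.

{"M": -1, "L": 7}

Write exponents as rows M,L / cols ℓ,ρ,m,D,X1:
  M: [ 0  1  1  0  1]
  L: [ 1 -3  0  1  0]
  [M]: (-1)·0+(-2)·1+(1)·1+(2)·0 = -1
  [L]: (-1)·1+(-2)·-3+(1)·0+(2)·1 = 7
⇒ M^-1 L^7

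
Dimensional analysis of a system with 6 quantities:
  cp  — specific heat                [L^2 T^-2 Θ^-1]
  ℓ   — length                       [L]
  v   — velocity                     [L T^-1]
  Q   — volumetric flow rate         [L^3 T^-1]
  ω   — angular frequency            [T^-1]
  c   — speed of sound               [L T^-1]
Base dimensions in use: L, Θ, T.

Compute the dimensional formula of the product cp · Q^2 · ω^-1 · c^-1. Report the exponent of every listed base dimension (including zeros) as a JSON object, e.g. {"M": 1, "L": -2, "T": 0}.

{"L": 7, "Θ": -1, "T": -2}

Dimensional matrix (L×Θ×T by cp×ℓ×v×Q×ω×c):
  L: [ 2  1  1  3  0  1]
  Θ: [-1  0  0  0  0  0]
  T: [-2  0 -1 -1 -1 -1]
  [L]: (1)·2+(2)·3+(-1)·0+(-1)·1 = 7
  [Θ]: (1)·-1+(2)·0+(-1)·0+(-1)·0 = -1
  [T]: (1)·-2+(2)·-1+(-1)·-1+(-1)·-1 = -2
⇒ L^7 Θ^-1 T^-2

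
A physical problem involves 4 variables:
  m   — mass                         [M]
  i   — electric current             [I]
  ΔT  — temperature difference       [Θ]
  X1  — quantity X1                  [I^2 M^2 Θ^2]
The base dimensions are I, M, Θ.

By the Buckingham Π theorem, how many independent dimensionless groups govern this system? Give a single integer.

1

Write exponents as rows I,M,Θ / cols m,i,ΔT,X1:
  I: [ 0  1  0  2]
  M: [ 1  0  0  2]
  Θ: [ 0  0  1  2]
RREF → pivots at {m,i,ΔT} ⇒ r = 3
4 vars − rank 3 = 1 Π group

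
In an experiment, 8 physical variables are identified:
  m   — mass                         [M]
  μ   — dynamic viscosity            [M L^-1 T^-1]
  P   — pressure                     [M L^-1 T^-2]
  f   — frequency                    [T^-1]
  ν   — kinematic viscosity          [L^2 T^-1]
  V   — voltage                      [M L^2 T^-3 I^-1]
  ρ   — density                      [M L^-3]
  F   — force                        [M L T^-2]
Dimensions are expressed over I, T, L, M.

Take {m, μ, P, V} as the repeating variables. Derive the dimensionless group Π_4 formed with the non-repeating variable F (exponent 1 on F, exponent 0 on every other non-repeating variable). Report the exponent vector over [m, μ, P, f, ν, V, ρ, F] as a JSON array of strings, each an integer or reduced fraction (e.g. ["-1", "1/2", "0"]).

Dimensional matrix (I×T×L×M by m×μ×P×f×ν×V×ρ×F):
  I: [ 0  0  0  0  0 -1  0  0]
  T: [ 0 -1 -2 -1 -1 -3  0 -2]
  L: [ 0 -1 -1  0  2  2 -3  1]
  M: [ 1  1  1  0  0  1  1  1]
Row reduction gives pivot columns m,μ,P,V; rank = 4
Repeat: m,μ,P,V; free: f,ν,ρ,F
RREF:
  r0: [   1    0    0    0    2    0   -2    2]
  r1: [   0    1    0   -1   -5    0    6   -4]
  r2: [   0    0    1    1    3    0   -3    3]
  r3: [   0    0    0    0    0    1    0    0]
Fix exponent of F at 1, f at 0, ν at 0, ρ at 0; solve each RREF row for its pivot's exponent:
  r0: exp(m) + (2)·1 = 0 ⇒ exp(m) = -2
  r1: exp(μ) + (-4)·1 = 0 ⇒ exp(μ) = 4
  r2: exp(P) + (3)·1 = 0 ⇒ exp(P) = -3
  r3: exp(V) + (0)·1 = 0 ⇒ exp(V) = 0
Π_4 = m^-2 · μ^4 · P^-3 · F

["-2", "4", "-3", "0", "0", "0", "0", "1"]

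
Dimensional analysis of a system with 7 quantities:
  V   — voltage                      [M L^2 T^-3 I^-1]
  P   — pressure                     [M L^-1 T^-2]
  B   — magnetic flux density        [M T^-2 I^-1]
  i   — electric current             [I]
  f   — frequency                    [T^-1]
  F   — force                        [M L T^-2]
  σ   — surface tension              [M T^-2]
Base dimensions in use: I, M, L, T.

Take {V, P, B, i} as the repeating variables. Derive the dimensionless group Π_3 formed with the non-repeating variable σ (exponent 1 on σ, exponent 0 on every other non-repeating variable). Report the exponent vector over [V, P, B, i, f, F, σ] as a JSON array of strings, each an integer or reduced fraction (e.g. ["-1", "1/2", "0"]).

Dimensional matrix (I×M×L×T by V×P×B×i×f×F×σ):
  I: [-1  0 -1  1  0  0  0]
  M: [ 1  1  1  0  0  1  1]
  L: [ 2 -1  0  0  0  1  0]
  T: [-3 -2 -2  0 -1 -2 -2]
RREF → pivots at {V,P,B,i} ⇒ r = 4
Pivot set = {V,P,B,i}, free = {f,F,σ}
RREF:
  r0: [   1    0    0    0    1    0    0]
  r1: [   0    1    0    0    2   -1    0]
  r2: [   0    0    1    0   -3    2    1]
  r3: [   0    0    0    1   -2    2    1]
Fix exponent of σ at 1, f at 0, F at 0; solve each RREF row for its pivot's exponent:
  r0: exp(V) + (0)·1 = 0 ⇒ exp(V) = 0
  r1: exp(P) + (0)·1 = 0 ⇒ exp(P) = 0
  r2: exp(B) + (1)·1 = 0 ⇒ exp(B) = -1
  r3: exp(i) + (1)·1 = 0 ⇒ exp(i) = -1
Π_3 = B^-1 · i^-1 · σ

["0", "0", "-1", "-1", "0", "0", "1"]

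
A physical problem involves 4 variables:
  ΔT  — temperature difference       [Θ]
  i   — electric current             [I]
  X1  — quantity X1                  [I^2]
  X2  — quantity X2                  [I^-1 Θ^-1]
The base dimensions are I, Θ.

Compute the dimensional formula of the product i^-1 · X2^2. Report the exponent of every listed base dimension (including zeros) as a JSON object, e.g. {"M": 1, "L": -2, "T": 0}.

{"I": -3, "Θ": -2}

Exponent matrix [I,Θ] × [ΔT,i,X1,X2]:
  I: [ 0  1  2 -1]
  Θ: [ 1  0  0 -1]
  [I]: (-1)·1+(2)·-1 = -3
  [Θ]: (-1)·0+(2)·-1 = -2
⇒ I^-3 Θ^-2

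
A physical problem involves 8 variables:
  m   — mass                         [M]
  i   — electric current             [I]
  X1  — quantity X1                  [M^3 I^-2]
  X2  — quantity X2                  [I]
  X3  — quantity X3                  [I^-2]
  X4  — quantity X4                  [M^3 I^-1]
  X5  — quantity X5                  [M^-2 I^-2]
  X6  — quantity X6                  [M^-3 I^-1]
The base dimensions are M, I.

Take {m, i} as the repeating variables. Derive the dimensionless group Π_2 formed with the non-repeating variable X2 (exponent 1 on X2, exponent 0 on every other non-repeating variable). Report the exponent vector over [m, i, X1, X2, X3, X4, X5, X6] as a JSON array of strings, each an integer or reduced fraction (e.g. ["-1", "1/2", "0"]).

["0", "-1", "0", "1", "0", "0", "0", "0"]

Dimensional matrix (M×I by m×i×X1×X2×X3×X4×X5×X6):
  M: [ 1  0  3  0  0  3 -2 -3]
  I: [ 0  1 -2  1 -2 -1 -2 -1]
Echelon form has 2 nonzero rows (pivots: m,i)
Repeat: m,i; free: X1,X2,X3,X4,X5,X6
RREF:
  r0: [   1    0    3    0    0    3   -2   -3]
  r1: [   0    1   -2    1   -2   -1   -2   -1]
Fix exponent of X2 at 1, X1 at 0, X3 at 0, X4 at 0, X5 at 0, X6 at 0; solve each RREF row for its pivot's exponent:
  r0: exp(m) + (0)·1 = 0 ⇒ exp(m) = 0
  r1: exp(i) + (1)·1 = 0 ⇒ exp(i) = -1
Π_2 = i^-1 · X2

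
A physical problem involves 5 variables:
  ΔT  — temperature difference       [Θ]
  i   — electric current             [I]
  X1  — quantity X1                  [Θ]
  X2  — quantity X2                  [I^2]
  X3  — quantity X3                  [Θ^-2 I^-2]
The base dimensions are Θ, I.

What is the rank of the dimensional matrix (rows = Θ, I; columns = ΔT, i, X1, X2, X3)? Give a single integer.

2

Exponent matrix [Θ,I] × [ΔT,i,X1,X2,X3]:
  Θ: [ 1  0  1  0 -2]
  I: [ 0  1  0  2 -2]
Row reduction gives pivot columns ΔT,i; rank = 2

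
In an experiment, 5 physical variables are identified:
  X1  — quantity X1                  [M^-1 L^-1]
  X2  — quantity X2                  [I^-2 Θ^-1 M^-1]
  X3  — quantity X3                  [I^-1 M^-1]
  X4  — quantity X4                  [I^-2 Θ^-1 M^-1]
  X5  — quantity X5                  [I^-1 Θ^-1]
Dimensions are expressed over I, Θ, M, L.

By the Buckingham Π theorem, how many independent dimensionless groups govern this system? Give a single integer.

Exponent matrix [I,Θ,M,L] × [X1,X2,X3,X4,X5]:
  I: [ 0 -2 -1 -2 -1]
  Θ: [ 0 -1  0 -1 -1]
  M: [-1 -1 -1 -1  0]
  L: [-1  0  0  0  0]
RREF → pivots at {X1,X2,X3} ⇒ r = 3
n=5, r=3 ⇒ 2 dimensionless groups

2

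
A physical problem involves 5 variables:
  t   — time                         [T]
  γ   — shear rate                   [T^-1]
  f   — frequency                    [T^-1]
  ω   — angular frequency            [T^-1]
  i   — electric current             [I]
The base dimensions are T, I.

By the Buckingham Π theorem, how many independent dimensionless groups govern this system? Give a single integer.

Exponent matrix [T,I] × [t,γ,f,ω,i]:
  T: [ 1 -1 -1 -1  0]
  I: [ 0  0  0  0  1]
Echelon form has 2 nonzero rows (pivots: t,i)
n=5, r=2 ⇒ 3 dimensionless groups

3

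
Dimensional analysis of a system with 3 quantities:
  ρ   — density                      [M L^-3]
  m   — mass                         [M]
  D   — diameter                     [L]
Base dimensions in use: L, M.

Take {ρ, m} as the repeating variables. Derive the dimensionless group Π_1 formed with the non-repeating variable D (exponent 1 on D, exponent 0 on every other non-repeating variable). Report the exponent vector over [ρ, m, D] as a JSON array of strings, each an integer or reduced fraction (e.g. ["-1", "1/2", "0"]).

Write exponents as rows L,M / cols ρ,m,D:
  L: [-3  0  1]
  M: [ 1  1  0]
Echelon form has 2 nonzero rows (pivots: ρ,m)
Pivot set = {ρ,m}, free = {D}
RREF:
  r0: [   1    0 -1/3]
  r1: [   0    1  1/3]
Fix exponent of D at 1; solve each RREF row for its pivot's exponent:
  r0: exp(ρ) + (-1/3)·1 = 0 ⇒ exp(ρ) = 1/3
  r1: exp(m) + (1/3)·1 = 0 ⇒ exp(m) = -1/3
Π_1 = ρ^(1/3) · m^(-1/3) · D

["1/3", "-1/3", "1"]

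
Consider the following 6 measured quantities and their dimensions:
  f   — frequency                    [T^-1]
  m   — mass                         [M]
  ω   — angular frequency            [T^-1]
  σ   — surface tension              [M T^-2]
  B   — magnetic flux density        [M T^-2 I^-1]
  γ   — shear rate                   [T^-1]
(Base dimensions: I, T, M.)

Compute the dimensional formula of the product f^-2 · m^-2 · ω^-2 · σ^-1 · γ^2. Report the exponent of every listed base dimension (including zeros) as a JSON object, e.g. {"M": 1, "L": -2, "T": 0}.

{"I": 0, "T": 4, "M": -3}

Write exponents as rows I,T,M / cols f,m,ω,σ,B,γ:
  I: [ 0  0  0  0 -1  0]
  T: [-1  0 -1 -2 -2 -1]
  M: [ 0  1  0  1  1  0]
  [I]: (-2)·0+(-2)·0+(-2)·0+(-1)·0+(2)·0 = 0
  [T]: (-2)·-1+(-2)·0+(-2)·-1+(-1)·-2+(2)·-1 = 4
  [M]: (-2)·0+(-2)·1+(-2)·0+(-1)·1+(2)·0 = -3
⇒ T^4 M^-3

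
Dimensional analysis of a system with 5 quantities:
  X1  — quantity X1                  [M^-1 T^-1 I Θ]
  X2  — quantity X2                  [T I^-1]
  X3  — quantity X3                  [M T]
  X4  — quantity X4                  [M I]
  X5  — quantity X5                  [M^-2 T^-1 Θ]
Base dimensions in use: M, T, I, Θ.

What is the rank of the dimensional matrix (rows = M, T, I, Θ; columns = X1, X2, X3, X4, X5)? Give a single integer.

3

Dimensional matrix (M×T×I×Θ by X1×X2×X3×X4×X5):
  M: [-1  0  1  1 -2]
  T: [-1  1  1  0 -1]
  I: [ 1 -1  0  1  0]
  Θ: [ 1  0  0  0  1]
Row reduction gives pivot columns X1,X2,X3; rank = 3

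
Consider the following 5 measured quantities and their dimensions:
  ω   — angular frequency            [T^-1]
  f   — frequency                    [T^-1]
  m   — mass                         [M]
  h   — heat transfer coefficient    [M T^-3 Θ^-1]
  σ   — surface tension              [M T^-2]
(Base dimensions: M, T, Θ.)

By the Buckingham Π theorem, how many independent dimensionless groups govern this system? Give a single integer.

2

Dimensional matrix (M×T×Θ by ω×f×m×h×σ):
  M: [ 0  0  1  1  1]
  T: [-1 -1  0 -3 -2]
  Θ: [ 0  0  0 -1  0]
RREF → pivots at {ω,m,h} ⇒ r = 3
5 vars − rank 3 = 2 Π groups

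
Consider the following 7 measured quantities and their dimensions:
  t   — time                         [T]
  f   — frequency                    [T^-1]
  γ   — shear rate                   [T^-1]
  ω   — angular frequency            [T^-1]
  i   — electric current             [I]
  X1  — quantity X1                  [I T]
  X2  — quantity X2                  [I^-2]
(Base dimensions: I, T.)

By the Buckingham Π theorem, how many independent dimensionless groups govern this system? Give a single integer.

Dimensional matrix (I×T by t×f×γ×ω×i×X1×X2):
  I: [ 0  0  0  0  1  1 -2]
  T: [ 1 -1 -1 -1  0  1  0]
Echelon form has 2 nonzero rows (pivots: t,i)
7 vars − rank 2 = 5 Π groups

5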